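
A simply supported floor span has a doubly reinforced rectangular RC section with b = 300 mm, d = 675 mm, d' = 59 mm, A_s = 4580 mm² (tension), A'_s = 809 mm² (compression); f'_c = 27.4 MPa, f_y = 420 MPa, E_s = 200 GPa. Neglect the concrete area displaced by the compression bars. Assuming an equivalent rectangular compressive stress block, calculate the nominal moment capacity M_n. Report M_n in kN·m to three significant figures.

Assume both tension and compression steel yield.
Net tension couple steel: A_s − A'_s = 3771 mm².
a = (A_s − A'_s) f_y / (0.85 f'_c b) = 1583820/(0.85 × 27.4 × 300) = 226.68 mm.
c = a/β₁ = 226.68/0.85 = 266.68 mm; ε'_s = 0.003(c − d')/c = 0.0023 ≥ f_y/E_s = 0.0021, so compression steel does yield.
M_n = (A_s − A'_s) f_y (d − a/2) + A'_s f_y (d − d') = [1583820 × (675 − 113.34) + 339780 × (675 − 59)] × 10⁻⁶ = 889.57 + 209.30 = 1098.87 kN·m.

M_n ≈ 1100 kN·m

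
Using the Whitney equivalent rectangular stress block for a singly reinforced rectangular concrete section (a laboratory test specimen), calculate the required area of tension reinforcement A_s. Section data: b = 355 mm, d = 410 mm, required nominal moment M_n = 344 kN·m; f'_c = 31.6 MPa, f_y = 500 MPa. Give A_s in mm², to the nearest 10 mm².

A_s ≈ 1910 mm²

With M_n = 0.85 f'_c a b (d − a/2), solve the quadratic for a:
a = d − √(d² − 2M_n/(0.85 f'_c b)) = 410 − √(410² − 2 × 344×10⁶/(0.85 × 31.6 × 355)) = 100.25 mm.
A_s = 0.85 f'_c a b / f_y = 0.85 × 31.6 × 100.25 × 355 / 500 = 1911.8 mm².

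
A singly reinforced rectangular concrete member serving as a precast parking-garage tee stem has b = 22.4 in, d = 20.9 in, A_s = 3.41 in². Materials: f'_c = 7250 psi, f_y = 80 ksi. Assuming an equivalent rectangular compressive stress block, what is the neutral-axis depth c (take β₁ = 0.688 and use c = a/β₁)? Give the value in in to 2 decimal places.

c ≈ 2.87 in

T = A_s f_y = 3.41 × 80 = 272.8 kips.
a = T/(0.85 f'_c b) = 272.8/(0.85 × 7.25 × 22.4) = 1.9762 in.
With β₁ = 0.688, c = a/β₁ = 1.9762/0.688 = 2.87 in.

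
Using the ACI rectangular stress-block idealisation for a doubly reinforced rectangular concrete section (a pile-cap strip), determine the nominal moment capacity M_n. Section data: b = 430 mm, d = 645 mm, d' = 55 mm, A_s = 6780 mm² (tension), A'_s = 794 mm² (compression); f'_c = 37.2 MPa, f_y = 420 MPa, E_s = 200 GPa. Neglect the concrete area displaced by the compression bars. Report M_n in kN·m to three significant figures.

M_n ≈ 1590 kN·m

Assume both tension and compression steel yield.
Net tension couple steel: A_s − A'_s = 5986 mm².
a = (A_s − A'_s) f_y / (0.85 f'_c b) = 2514120/(0.85 × 37.2 × 430) = 184.91 mm.
c = a/β₁ = 184.91/0.784 = 235.85 mm; ε'_s = 0.003(c − d')/c = 0.0023 ≥ f_y/E_s = 0.0021, so compression steel does yield.
M_n = (A_s − A'_s) f_y (d − a/2) + A'_s f_y (d − d') = [2514120 × (645 − 92.455) + 333480 × (645 − 55)] × 10⁻⁶ = 1389.16 + 196.75 = 1585.91 kN·m.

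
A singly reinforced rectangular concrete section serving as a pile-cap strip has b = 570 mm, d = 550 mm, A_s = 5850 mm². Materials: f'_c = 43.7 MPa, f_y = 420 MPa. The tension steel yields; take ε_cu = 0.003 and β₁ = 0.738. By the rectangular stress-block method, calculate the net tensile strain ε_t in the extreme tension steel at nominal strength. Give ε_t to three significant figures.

ε_t ≈ 0.00749

a = A_s f_y/(0.85 f'_c b) = 116.05 mm.
β₁ = 0.738, so c = a/β₁ = 116.05/0.738 = 157.25 mm.
From the linear strain diagram with ε_cu = 0.003: ε_t = 0.003 (d − c)/c = 0.003 × (550 − 157.25)/157.25 = 0.00749.
Since ε_t ≥ 0.005, the section is tension-controlled.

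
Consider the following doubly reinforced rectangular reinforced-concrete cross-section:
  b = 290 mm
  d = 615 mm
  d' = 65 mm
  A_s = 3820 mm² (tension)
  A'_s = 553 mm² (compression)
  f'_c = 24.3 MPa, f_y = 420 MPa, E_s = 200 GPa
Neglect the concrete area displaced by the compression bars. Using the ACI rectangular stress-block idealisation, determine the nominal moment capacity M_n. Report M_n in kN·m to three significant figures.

Assume both tension and compression steel yield.
Net tension couple steel: A_s − A'_s = 3267 mm².
a = (A_s − A'_s) f_y / (0.85 f'_c b) = 1372140/(0.85 × 24.3 × 290) = 229.07 mm.
c = a/β₁ = 229.07/0.85 = 269.49 mm; ε'_s = 0.003(c − d')/c = 0.0023 ≥ f_y/E_s = 0.0021, so compression steel does yield.
M_n = (A_s − A'_s) f_y (d − a/2) + A'_s f_y (d − d') = [1372140 × (615 − 114.535) + 232260 × (615 − 65)] × 10⁻⁶ = 686.71 + 127.74 = 814.45 kN·m.

M_n ≈ 814 kN·m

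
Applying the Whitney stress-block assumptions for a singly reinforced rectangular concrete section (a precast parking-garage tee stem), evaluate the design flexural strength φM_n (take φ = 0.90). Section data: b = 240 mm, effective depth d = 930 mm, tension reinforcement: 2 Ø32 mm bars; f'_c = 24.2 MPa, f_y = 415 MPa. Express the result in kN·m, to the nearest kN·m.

A_s = 2 × 804 = 1608 mm².
T = A_s f_y = 1608 × 415 = 667320 N = 667.32 kN.
From C = T: a = T/(0.85 f'_c b) = 667320/(0.85 × 24.2 × 240) = 135.17 mm.
M_n = T(d − a/2) = 667.32 kN × (930 − 67.585) mm = 575.51 kN·m.
φM_n = 0.90 × 575.51 = 517.96 kN·m.

φM_n ≈ 518 kN·m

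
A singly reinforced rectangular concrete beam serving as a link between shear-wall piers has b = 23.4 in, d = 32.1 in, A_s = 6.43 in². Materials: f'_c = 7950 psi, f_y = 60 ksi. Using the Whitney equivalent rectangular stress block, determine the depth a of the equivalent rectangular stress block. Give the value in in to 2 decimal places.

T = A_s f_y = 6.43 × 60 = 385.8 kips.
a = T/(0.85 f'_c b) = 385.8/(0.85 × 7.95 × 23.4) = 2.44 in.

a ≈ 2.44 in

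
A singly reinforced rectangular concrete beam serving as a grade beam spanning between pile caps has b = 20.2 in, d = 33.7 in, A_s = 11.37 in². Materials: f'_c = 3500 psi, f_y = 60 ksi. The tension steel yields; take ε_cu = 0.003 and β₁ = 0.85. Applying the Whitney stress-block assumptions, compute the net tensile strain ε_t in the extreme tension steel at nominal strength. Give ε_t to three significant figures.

a = A_s f_y/(0.85 f'_c b) = 11.352 in.
β₁ = 0.85, so c = a/β₁ = 11.352/0.85 = 13.355 in.
From the linear strain diagram with ε_cu = 0.003: ε_t = 0.003 (d − c)/c = 0.003 × (33.7 − 13.355)/13.355 = 0.00457.
ε_t is between 0.004 and 0.005 — transition zone.

ε_t ≈ 0.00457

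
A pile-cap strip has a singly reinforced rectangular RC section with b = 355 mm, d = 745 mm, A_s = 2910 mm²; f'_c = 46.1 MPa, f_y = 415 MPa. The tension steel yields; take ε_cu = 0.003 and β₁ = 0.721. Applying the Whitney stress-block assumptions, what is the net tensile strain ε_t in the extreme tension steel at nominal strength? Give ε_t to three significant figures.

a = A_s f_y/(0.85 f'_c b) = 86.81 mm.
β₁ = 0.721, so c = a/β₁ = 86.81/0.721 = 120.40 mm.
From the linear strain diagram with ε_cu = 0.003: ε_t = 0.003 (d − c)/c = 0.003 × (745 − 120.40)/120.40 = 0.0156.
Since ε_t ≥ 0.005, the section is tension-controlled.

ε_t ≈ 0.0156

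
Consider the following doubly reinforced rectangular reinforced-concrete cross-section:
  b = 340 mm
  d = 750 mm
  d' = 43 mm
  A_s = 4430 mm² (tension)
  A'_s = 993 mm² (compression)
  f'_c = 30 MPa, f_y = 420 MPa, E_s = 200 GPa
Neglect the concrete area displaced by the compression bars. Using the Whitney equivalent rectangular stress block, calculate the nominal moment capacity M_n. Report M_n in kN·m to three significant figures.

M_n ≈ 1260 kN·m

Assume both tension and compression steel yield.
Net tension couple steel: A_s − A'_s = 3437 mm².
a = (A_s − A'_s) f_y / (0.85 f'_c b) = 1443540/(0.85 × 30 × 340) = 166.50 mm.
c = a/β₁ = 166.50/0.836 = 199.16 mm; ε'_s = 0.003(c − d')/c = 0.0024 ≥ f_y/E_s = 0.0021, so compression steel does yield.
M_n = (A_s − A'_s) f_y (d − a/2) + A'_s f_y (d − d') = [1443540 × (750 − 83.25) + 417060 × (750 − 43)] × 10⁻⁶ = 962.48 + 294.86 = 1257.34 kN·m.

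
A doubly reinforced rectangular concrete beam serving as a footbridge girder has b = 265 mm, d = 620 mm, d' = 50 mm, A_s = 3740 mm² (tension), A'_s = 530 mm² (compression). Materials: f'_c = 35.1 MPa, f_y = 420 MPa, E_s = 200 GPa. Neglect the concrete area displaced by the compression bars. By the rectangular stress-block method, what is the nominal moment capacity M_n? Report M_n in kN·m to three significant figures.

Assume both tension and compression steel yield.
Net tension couple steel: A_s − A'_s = 3210 mm².
a = (A_s − A'_s) f_y / (0.85 f'_c b) = 1348200/(0.85 × 35.1 × 265) = 170.52 mm.
c = a/β₁ = 170.52/0.799 = 213.42 mm; ε'_s = 0.003(c − d')/c = 0.0023 ≥ f_y/E_s = 0.0021, so compression steel does yield.
M_n = (A_s − A'_s) f_y (d − a/2) + A'_s f_y (d − d') = [1348200 × (620 − 85.26) + 222600 × (620 − 50)] × 10⁻⁶ = 720.94 + 126.88 = 847.82 kN·m.

M_n ≈ 848 kN·m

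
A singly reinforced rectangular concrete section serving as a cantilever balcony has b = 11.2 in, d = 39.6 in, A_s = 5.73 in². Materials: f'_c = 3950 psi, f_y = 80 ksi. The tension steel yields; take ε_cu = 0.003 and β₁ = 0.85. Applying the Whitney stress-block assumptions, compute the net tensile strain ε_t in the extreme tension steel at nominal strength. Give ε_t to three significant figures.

a = A_s f_y/(0.85 f'_c b) = 12.190 in.
β₁ = 0.85, so c = a/β₁ = 12.190/0.85 = 14.341 in.
From the linear strain diagram with ε_cu = 0.003: ε_t = 0.003 (d − c)/c = 0.003 × (39.6 − 14.341)/14.341 = 0.00528.
Since ε_t ≥ 0.005, the section is tension-controlled.

ε_t ≈ 0.00528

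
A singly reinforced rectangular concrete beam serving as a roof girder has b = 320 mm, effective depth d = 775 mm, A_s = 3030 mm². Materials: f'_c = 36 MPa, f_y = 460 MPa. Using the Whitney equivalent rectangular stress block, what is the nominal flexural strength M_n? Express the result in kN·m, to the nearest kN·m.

T = A_s f_y = 3030 × 460 = 1393800 N = 1393.8 kN.
From C = T: a = T/(0.85 f'_c b) = 1393800/(0.85 × 36 × 320) = 142.34 mm.
M_n = T(d − a/2) = 1393.8 kN × (775 − 71.17) mm = 981.00 kN·m.

M_n ≈ 981 kN·m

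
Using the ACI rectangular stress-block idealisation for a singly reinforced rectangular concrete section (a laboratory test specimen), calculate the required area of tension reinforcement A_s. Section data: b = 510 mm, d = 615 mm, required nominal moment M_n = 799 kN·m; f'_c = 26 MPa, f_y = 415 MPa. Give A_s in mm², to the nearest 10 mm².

With M_n = 0.85 f'_c a b (d − a/2), solve the quadratic for a:
a = d − √(d² − 2M_n/(0.85 f'_c b)) = 615 − √(615² − 2 × 799×10⁶/(0.85 × 26 × 510)) = 128.74 mm.
A_s = 0.85 f'_c a b / f_y = 0.85 × 26 × 128.74 × 510 / 415 = 3496.5 mm².

A_s ≈ 3500 mm²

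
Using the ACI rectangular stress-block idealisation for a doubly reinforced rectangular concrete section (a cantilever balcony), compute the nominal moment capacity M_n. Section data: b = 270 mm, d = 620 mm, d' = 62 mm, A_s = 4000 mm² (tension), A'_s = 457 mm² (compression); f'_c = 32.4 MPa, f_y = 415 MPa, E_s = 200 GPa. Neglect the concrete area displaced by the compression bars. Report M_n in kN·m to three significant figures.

Assume both tension and compression steel yield.
Net tension couple steel: A_s − A'_s = 3543 mm².
a = (A_s − A'_s) f_y / (0.85 f'_c b) = 1470345/(0.85 × 32.4 × 270) = 197.74 mm.
c = a/β₁ = 197.74/0.819 = 241.44 mm; ε'_s = 0.003(c − d')/c = 0.0022 ≥ f_y/E_s = 0.0021, so compression steel does yield.
M_n = (A_s − A'_s) f_y (d − a/2) + A'_s f_y (d − d') = [1470345 × (620 − 98.87) + 189655 × (620 − 62)] × 10⁻⁶ = 766.24 + 105.83 = 872.07 kN·m.

M_n ≈ 872 kN·m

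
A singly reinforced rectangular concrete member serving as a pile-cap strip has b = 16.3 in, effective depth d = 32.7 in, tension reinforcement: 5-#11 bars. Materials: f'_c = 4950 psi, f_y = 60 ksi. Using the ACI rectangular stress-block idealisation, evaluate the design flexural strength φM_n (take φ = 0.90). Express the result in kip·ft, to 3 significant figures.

φM_n ≈ 1030 kip·ft

A_s = 5 × 1.56 = 7.8 in².
T = A_s f_y = 7.8 × 60 = 468 kips.
a = T/(0.85 f'_c b) = 468/(0.85 × 4.95 × 16.3) = 6.824 in.
M_n = T(d − a/2) = 468 × (32.7 − 3.412) = 13706.8 kip·in = 13706.8/12 = 1142.23 kip·ft.
φM_n = 0.90 × 1142.23 = 1028.01 kip·ft.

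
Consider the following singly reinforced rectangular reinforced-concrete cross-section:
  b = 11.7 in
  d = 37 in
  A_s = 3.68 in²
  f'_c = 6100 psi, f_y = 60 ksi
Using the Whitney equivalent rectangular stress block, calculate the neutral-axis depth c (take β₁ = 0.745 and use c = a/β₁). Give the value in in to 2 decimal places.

T = A_s f_y = 3.68 × 60 = 220.8 kips.
a = T/(0.85 f'_c b) = 220.8/(0.85 × 6.1 × 11.7) = 3.6397 in.
With β₁ = 0.745, c = a/β₁ = 3.6397/0.745 = 4.89 in.

c ≈ 4.89 in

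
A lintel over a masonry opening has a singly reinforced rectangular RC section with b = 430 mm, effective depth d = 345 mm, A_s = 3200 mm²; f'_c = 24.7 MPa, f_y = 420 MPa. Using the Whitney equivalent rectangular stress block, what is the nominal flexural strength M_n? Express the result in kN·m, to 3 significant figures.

T = A_s f_y = 3200 × 420 = 1344000 N = 1344 kN.
From C = T: a = T/(0.85 f'_c b) = 1344000/(0.85 × 24.7 × 430) = 148.87 mm.
M_n = T(d − a/2) = 1344 kN × (345 − 74.435) mm = 363.64 kN·m.

M_n ≈ 364 kN·m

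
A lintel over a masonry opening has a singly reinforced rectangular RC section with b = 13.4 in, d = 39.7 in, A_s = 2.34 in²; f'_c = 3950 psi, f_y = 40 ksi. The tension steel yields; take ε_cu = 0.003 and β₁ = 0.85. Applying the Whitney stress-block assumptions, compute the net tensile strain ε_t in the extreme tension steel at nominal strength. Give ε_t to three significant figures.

ε_t ≈ 0.0457

a = A_s f_y/(0.85 f'_c b) = 2.080 in.
β₁ = 0.85, so c = a/β₁ = 2.080/0.85 = 2.447 in.
From the linear strain diagram with ε_cu = 0.003: ε_t = 0.003 (d − c)/c = 0.003 × (39.7 − 2.447)/2.447 = 0.0457.
Since ε_t ≥ 0.005, the section is tension-controlled.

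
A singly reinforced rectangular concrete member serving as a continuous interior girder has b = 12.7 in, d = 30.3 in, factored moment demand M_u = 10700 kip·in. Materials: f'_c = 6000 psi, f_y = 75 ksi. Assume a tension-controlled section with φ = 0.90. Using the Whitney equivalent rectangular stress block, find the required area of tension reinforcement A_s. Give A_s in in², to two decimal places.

M_n = M_u/φ = 10700/0.90 = 11888.9 kip·in.
From M_n = 0.85 f'_c a b (d − a/2):
a = d − √(d² − 2M_n/(0.85 f'_c b)) = 30.3 − √(30.3² − 2 × 11888.9/(0.85 × 6 × 12.7)) = 6.827 in.
A_s = 0.85 f'_c a b / f_y = 0.85 × 6 × 6.827 × 12.7 / 75 = 5.896 in².

A_s ≈ 5.90 in²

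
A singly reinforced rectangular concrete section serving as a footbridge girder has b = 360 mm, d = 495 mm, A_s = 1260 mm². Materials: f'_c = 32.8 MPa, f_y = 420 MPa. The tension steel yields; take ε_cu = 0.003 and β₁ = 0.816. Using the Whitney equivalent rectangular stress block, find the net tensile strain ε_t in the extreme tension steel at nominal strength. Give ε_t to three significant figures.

ε_t ≈ 0.0200

a = A_s f_y/(0.85 f'_c b) = 52.73 mm.
β₁ = 0.816, so c = a/β₁ = 52.73/0.816 = 64.62 mm.
From the linear strain diagram with ε_cu = 0.003: ε_t = 0.003 (d − c)/c = 0.003 × (495 − 64.62)/64.62 = 0.0200.
Since ε_t ≥ 0.005, the section is tension-controlled.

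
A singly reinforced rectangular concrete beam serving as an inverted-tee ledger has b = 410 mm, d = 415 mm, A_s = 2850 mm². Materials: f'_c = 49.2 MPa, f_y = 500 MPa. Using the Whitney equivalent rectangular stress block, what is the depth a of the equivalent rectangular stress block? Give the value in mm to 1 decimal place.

T = A_s f_y = 2850 × 500 = 1425000 N = 1425 kN.
Setting C = 0.85 f'_c a b equal to T: a = 1425000/(0.85 × 49.2 × 410) = 83.1 mm.

a ≈ 83.1 mm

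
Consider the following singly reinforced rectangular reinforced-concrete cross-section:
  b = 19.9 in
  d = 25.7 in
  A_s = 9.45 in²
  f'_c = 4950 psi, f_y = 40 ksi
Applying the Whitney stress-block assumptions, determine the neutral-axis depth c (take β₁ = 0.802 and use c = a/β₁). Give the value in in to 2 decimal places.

c ≈ 5.63 in

T = A_s f_y = 9.45 × 40 = 378 kips.
a = T/(0.85 f'_c b) = 378/(0.85 × 4.95 × 19.9) = 4.5146 in.
With β₁ = 0.802, c = a/β₁ = 4.5146/0.802 = 5.63 in.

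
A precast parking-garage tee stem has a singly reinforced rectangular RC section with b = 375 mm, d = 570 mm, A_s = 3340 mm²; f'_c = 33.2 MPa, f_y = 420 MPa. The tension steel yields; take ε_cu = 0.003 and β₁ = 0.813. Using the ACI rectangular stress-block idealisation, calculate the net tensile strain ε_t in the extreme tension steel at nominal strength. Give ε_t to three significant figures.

ε_t ≈ 0.00749

a = A_s f_y/(0.85 f'_c b) = 132.56 mm.
β₁ = 0.813, so c = a/β₁ = 132.56/0.813 = 163.05 mm.
From the linear strain diagram with ε_cu = 0.003: ε_t = 0.003 (d − c)/c = 0.003 × (570 − 163.05)/163.05 = 0.00749.
Since ε_t ≥ 0.005, the section is tension-controlled.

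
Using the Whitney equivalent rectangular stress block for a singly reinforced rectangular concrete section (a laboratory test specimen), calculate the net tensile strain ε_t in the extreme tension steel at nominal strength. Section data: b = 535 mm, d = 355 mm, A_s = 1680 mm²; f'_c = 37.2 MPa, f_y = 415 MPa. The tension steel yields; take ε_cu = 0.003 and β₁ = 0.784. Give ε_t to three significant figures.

ε_t ≈ 0.0173

a = A_s f_y/(0.85 f'_c b) = 41.21 mm.
β₁ = 0.784, so c = a/β₁ = 41.21/0.784 = 52.56 mm.
From the linear strain diagram with ε_cu = 0.003: ε_t = 0.003 (d − c)/c = 0.003 × (355 − 52.56)/52.56 = 0.0173.
Since ε_t ≥ 0.005, the section is tension-controlled.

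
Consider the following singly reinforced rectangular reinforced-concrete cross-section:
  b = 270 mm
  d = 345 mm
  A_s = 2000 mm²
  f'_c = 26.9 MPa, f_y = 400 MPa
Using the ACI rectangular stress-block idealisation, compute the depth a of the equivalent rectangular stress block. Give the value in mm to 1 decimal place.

T = A_s f_y = 2000 × 400 = 800000 N = 800 kN.
Setting C = 0.85 f'_c a b equal to T: a = 800000/(0.85 × 26.9 × 270) = 129.6 mm.

a ≈ 129.6 mm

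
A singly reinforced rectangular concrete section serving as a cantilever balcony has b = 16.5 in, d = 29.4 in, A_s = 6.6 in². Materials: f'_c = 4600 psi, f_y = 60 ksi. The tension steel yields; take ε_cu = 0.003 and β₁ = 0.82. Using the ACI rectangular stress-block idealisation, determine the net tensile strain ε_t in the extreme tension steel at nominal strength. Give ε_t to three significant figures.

a = A_s f_y/(0.85 f'_c b) = 6.138 in.
β₁ = 0.82, so c = a/β₁ = 6.138/0.82 = 7.485 in.
From the linear strain diagram with ε_cu = 0.003: ε_t = 0.003 (d − c)/c = 0.003 × (29.4 − 7.485)/7.485 = 0.00878.
Since ε_t ≥ 0.005, the section is tension-controlled.

ε_t ≈ 0.00878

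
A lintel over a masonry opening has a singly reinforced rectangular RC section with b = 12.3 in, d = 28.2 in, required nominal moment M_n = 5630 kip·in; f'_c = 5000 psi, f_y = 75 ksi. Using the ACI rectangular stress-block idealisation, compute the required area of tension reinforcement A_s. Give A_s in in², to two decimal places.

From M_n = 0.85 f'_c a b (d − a/2):
a = d − √(d² − 2M_n/(0.85 f'_c b)) = 28.2 − √(28.2² − 2 × 5630/(0.85 × 5 × 12.3)) = 4.120 in.
A_s = 0.85 f'_c a b / f_y = 0.85 × 5 × 4.120 × 12.3 / 75 = 2.872 in².

A_s ≈ 2.87 in²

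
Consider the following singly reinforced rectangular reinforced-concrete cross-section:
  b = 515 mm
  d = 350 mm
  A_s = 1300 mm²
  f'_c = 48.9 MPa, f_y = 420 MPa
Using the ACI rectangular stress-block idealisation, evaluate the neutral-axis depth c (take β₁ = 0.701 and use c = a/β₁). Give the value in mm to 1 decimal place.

c ≈ 36.4 mm

T = A_s f_y = 1300 × 420 = 546000 N = 546 kN.
Setting C = 0.85 f'_c a b equal to T: a = 546000/(0.85 × 48.9 × 515) = 25.507 mm.
With β₁ = 0.701, c = a/β₁ = 25.507/0.701 = 36.4 mm.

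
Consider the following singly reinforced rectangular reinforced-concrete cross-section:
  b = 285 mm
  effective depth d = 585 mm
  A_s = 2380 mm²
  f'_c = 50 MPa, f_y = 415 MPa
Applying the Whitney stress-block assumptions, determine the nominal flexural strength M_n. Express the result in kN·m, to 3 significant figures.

M_n ≈ 538 kN·m

T = A_s f_y = 2380 × 415 = 987700 N = 987.7 kN.
From C = T: a = T/(0.85 f'_c b) = 987700/(0.85 × 50 × 285) = 81.54 mm.
M_n = T(d − a/2) = 987.7 kN × (585 − 40.77) mm = 537.54 kN·m.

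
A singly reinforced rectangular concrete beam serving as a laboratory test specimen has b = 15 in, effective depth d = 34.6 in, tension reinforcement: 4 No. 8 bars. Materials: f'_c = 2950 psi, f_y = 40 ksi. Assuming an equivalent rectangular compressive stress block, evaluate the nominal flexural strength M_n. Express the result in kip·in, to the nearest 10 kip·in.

M_n ≈ 4160 kip·in

A_s = 4 × 0.79 = 3.16 in².
T = A_s f_y = 3.16 × 40 = 126.4 kips.
a = T/(0.85 f'_c b) = 126.4/(0.85 × 2.95 × 15) = 3.361 in.
M_n = T(d − a/2) = 126.4 × (34.6 − 1.6805) = 4161.0 kip·in.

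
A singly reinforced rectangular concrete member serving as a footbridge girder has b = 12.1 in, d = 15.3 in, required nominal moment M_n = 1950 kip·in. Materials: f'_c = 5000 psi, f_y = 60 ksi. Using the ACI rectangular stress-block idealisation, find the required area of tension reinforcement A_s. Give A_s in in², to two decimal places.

From M_n = 0.85 f'_c a b (d − a/2):
a = d − √(d² − 2M_n/(0.85 f'_c b)) = 15.3 − √(15.3² − 2 × 1950/(0.85 × 5 × 12.1)) = 2.720 in.
A_s = 0.85 f'_c a b / f_y = 0.85 × 5 × 2.720 × 12.1 / 60 = 2.331 in².

A_s ≈ 2.33 in²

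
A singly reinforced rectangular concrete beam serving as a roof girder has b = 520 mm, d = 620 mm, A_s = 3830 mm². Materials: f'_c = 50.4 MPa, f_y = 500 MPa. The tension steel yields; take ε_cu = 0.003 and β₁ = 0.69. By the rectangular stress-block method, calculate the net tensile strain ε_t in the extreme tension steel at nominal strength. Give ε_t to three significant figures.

a = A_s f_y/(0.85 f'_c b) = 85.96 mm.
β₁ = 0.69, so c = a/β₁ = 85.96/0.69 = 124.58 mm.
From the linear strain diagram with ε_cu = 0.003: ε_t = 0.003 (d − c)/c = 0.003 × (620 − 124.58)/124.58 = 0.0119.
Since ε_t ≥ 0.005, the section is tension-controlled.

ε_t ≈ 0.0119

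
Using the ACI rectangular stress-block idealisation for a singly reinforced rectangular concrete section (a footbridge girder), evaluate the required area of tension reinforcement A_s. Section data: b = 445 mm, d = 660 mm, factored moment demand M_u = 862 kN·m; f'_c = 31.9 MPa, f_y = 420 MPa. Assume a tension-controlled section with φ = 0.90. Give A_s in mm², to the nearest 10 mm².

A_s ≈ 3850 mm²

M_n = M_u/φ = 862/0.90 = 957.778 kN·m.
With M_n = 0.85 f'_c a b (d − a/2), solve the quadratic for a:
a = d − √(d² − 2M_n/(0.85 f'_c b)) = 660 − √(660² − 2 × 957.778×10⁶/(0.85 × 31.9 × 445)) = 133.84 mm.
A_s = 0.85 f'_c a b / f_y = 0.85 × 31.9 × 133.84 × 445 / 420 = 3845.1 mm².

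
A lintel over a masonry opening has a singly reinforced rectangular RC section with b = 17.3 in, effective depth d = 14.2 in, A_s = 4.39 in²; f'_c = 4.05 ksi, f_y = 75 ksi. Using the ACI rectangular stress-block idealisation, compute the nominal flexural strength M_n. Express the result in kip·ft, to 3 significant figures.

T = A_s f_y = 4.39 × 75 = 329.25 kips.
a = T/(0.85 f'_c b) = 329.25/(0.85 × 4.05 × 17.3) = 5.528 in.
M_n = T(d − a/2) = 329.25 × (14.2 − 2.764) = 3765.3 kip·in = 3765.3/12 = 313.78 kip·ft.

M_n ≈ 314 kip·ft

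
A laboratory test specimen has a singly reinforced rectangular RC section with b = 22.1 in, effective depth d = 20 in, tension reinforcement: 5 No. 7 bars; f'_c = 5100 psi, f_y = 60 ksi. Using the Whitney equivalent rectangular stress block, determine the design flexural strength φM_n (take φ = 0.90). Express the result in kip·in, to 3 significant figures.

A_s = 5 × 0.6 = 3 in².
T = A_s f_y = 3 × 60 = 180 kips.
a = T/(0.85 f'_c b) = 180/(0.85 × 5.1 × 22.1) = 1.879 in.
M_n = T(d − a/2) = 180 × (20 − 0.9395) = 3430.9 kip·in.
φM_n = 0.90 × 3430.9 = 3087.8 kip·in.

φM_n ≈ 3090 kip·in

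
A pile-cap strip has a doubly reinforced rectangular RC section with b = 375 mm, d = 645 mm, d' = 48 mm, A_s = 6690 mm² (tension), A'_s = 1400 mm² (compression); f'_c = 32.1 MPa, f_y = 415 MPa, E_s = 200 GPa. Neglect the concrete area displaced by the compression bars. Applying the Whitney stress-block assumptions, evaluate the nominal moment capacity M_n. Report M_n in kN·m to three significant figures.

M_n ≈ 1530 kN·m

Assume both tension and compression steel yield.
Net tension couple steel: A_s − A'_s = 5290 mm².
a = (A_s − A'_s) f_y / (0.85 f'_c b) = 2195350/(0.85 × 32.1 × 375) = 214.56 mm.
c = a/β₁ = 214.56/0.821 = 261.34 mm; ε'_s = 0.003(c − d')/c = 0.0024 ≥ f_y/E_s = 0.0021, so compression steel does yield.
M_n = (A_s − A'_s) f_y (d − a/2) + A'_s f_y (d − d') = [2195350 × (645 − 107.28) + 581000 × (645 − 48)] × 10⁻⁶ = 1180.48 + 346.86 = 1527.34 kN·m.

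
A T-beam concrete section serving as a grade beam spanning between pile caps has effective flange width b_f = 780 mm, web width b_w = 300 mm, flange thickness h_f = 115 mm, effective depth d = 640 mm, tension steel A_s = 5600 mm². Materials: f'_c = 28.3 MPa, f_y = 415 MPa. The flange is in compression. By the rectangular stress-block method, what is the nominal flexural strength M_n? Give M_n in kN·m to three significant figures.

M_n ≈ 1340 kN·m

Tension: T = A_s f_y = 5600 × 415 = 2324000 N.
Try a within the flange: a = T/(0.85 f'_c b_f) = 2324000/(0.85 × 28.3 × 780) = 123.86 mm.
a = 123.86 > h_f = 115 mm: the block extends into the web. Split into flange-overhang and web parts.
C_f = 0.85 f'_c (b_f − b_w) h_f = 0.85 × 28.3 × (780 − 300) × 115 = 1327836 N.
Remaining web compression depth: a_w = (T − C_f)/(0.85 f'_c b_w) = (2324000 − 1327836)/(0.85 × 28.3 × 300) = 138.04 mm.
M_n = C_f(d − h_f/2) + (T − C_f)(d − a_w/2) = 1327836 × (640 − 57.5) + 996164 × (640 − 69.02) = 773.46 + 568.79 = 1342.25 × 10⁶ N·mm.
M_n = 1342.25 kN·m.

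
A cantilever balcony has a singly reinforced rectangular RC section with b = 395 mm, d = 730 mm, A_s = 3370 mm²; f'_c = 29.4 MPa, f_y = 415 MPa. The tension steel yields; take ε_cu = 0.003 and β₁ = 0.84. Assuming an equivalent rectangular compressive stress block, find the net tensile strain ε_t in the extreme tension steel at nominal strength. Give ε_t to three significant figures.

ε_t ≈ 0.00998

a = A_s f_y/(0.85 f'_c b) = 141.68 mm.
β₁ = 0.84, so c = a/β₁ = 141.68/0.84 = 168.67 mm.
From the linear strain diagram with ε_cu = 0.003: ε_t = 0.003 (d − c)/c = 0.003 × (730 − 168.67)/168.67 = 0.00998.
Since ε_t ≥ 0.005, the section is tension-controlled.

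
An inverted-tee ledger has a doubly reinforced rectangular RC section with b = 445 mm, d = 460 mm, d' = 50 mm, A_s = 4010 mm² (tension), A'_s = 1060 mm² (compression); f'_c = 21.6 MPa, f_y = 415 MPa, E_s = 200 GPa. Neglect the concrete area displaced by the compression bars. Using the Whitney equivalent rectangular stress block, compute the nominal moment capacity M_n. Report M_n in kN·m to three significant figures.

M_n ≈ 652 kN·m

Assume both tension and compression steel yield.
Net tension couple steel: A_s − A'_s = 2950 mm².
a = (A_s − A'_s) f_y / (0.85 f'_c b) = 1224250/(0.85 × 21.6 × 445) = 149.84 mm.
c = a/β₁ = 149.84/0.85 = 176.28 mm; ε'_s = 0.003(c − d')/c = 0.0021 ≥ f_y/E_s = 0.0021, so compression steel does yield.
M_n = (A_s − A'_s) f_y (d − a/2) + A'_s f_y (d − d') = [1224250 × (460 − 74.92) + 439900 × (460 − 50)] × 10⁻⁶ = 471.43 + 180.36 = 651.79 kN·m.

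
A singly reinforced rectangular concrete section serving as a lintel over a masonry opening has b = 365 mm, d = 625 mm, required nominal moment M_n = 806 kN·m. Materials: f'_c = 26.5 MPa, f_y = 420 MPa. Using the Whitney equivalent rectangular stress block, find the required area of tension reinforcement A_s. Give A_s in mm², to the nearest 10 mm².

With M_n = 0.85 f'_c a b (d − a/2), solve the quadratic for a:
a = d − √(d² − 2M_n/(0.85 f'_c b)) = 625 − √(625² − 2 × 806×10⁶/(0.85 × 26.5 × 365)) = 183.91 mm.
A_s = 0.85 f'_c a b / f_y = 0.85 × 26.5 × 183.91 × 365 / 420 = 3600.1 mm².

A_s ≈ 3600 mm²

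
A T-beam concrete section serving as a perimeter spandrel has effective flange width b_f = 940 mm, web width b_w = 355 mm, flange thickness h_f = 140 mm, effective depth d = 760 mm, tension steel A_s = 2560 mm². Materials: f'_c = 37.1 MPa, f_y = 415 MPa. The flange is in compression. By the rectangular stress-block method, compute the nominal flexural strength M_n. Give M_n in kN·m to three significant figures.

Tension: T = A_s f_y = 2560 × 415 = 1062400 N.
Try a within the flange: a = T/(0.85 f'_c b_f) = 1062400/(0.85 × 37.1 × 940) = 35.84 mm.
Since a = 35.84 ≤ h_f = 140 mm, the stress block lies entirely in the flange; analyse as a rectangular beam of width b_f.
M_n = T(d − a/2) = 1062400 × (760 − 17.92) = 788.39 × 10⁶ N·mm.
M_n = 788.39 kN·m.

M_n ≈ 788 kN·m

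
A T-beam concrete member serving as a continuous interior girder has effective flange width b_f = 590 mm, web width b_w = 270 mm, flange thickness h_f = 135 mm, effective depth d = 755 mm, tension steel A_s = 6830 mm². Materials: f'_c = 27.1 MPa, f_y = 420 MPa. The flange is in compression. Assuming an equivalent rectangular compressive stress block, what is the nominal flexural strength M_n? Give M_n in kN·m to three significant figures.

Tension: T = A_s f_y = 6830 × 420 = 2868600 N.
Try a within the flange: a = T/(0.85 f'_c b_f) = 2868600/(0.85 × 27.1 × 590) = 211.07 mm.
a = 211.07 > h_f = 135 mm: the block extends into the web. Split into flange-overhang and web parts.
C_f = 0.85 f'_c (b_f − b_w) h_f = 0.85 × 27.1 × (590 − 270) × 135 = 995112 N.
Remaining web compression depth: a_w = (T − C_f)/(0.85 f'_c b_w) = (2868600 − 995112)/(0.85 × 27.1 × 270) = 301.23 mm.
M_n = C_f(d − h_f/2) + (T − C_f)(d − a_w/2) = 995112 × (755 − 67.5) + 1873488 × (755 − 150.615) = 684.14 + 1132.31 = 1816.45 × 10⁶ N·mm.
M_n = 1816.45 kN·m.

M_n ≈ 1820 kN·m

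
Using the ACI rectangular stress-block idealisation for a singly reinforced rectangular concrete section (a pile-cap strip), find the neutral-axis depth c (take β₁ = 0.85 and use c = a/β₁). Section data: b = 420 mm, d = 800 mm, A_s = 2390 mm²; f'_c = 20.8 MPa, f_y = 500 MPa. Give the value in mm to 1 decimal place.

T = A_s f_y = 2390 × 500 = 1195000 N = 1195 kN.
Setting C = 0.85 f'_c a b equal to T: a = 1195000/(0.85 × 20.8 × 420) = 160.930 mm.
With β₁ = 0.85, c = a/β₁ = 160.930/0.85 = 189.3 mm.

c ≈ 189.3 mm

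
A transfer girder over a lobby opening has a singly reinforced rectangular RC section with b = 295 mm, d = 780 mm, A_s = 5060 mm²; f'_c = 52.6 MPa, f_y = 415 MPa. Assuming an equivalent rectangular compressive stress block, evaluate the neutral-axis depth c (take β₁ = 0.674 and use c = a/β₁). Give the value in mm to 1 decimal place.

c ≈ 236.2 mm

T = A_s f_y = 5060 × 415 = 2099900 N = 2099.9 kN.
Setting C = 0.85 f'_c a b equal to T: a = 2099900/(0.85 × 52.6 × 295) = 159.211 mm.
With β₁ = 0.674, c = a/β₁ = 159.211/0.674 = 236.2 mm.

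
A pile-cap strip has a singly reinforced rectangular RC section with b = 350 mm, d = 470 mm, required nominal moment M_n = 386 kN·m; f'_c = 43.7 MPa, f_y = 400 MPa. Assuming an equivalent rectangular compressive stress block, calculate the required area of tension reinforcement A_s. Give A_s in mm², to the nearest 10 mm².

A_s ≈ 2210 mm²

With M_n = 0.85 f'_c a b (d − a/2), solve the quadratic for a:
a = d − √(d² − 2M_n/(0.85 f'_c b)) = 470 − √(470² − 2 × 386×10⁶/(0.85 × 43.7 × 350)) = 68.11 mm.
A_s = 0.85 f'_c a b / f_y = 0.85 × 43.7 × 68.11 × 350 / 400 = 2213.7 mm².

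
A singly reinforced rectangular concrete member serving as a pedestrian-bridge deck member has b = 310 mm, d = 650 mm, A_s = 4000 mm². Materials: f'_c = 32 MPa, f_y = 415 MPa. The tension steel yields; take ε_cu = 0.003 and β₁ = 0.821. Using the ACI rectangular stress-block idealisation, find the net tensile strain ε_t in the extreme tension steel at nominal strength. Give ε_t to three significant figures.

a = A_s f_y/(0.85 f'_c b) = 196.87 mm.
β₁ = 0.821, so c = a/β₁ = 196.87/0.821 = 239.79 mm.
From the linear strain diagram with ε_cu = 0.003: ε_t = 0.003 (d − c)/c = 0.003 × (650 − 239.79)/239.79 = 0.00513.
Since ε_t ≥ 0.005, the section is tension-controlled.

ε_t ≈ 0.00513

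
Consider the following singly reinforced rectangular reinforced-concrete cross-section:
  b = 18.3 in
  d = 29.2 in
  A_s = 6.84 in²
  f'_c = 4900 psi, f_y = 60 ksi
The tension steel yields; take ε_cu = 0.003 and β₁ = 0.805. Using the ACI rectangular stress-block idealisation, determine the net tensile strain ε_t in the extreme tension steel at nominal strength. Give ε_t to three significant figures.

ε_t ≈ 0.0101

a = A_s f_y/(0.85 f'_c b) = 5.384 in.
β₁ = 0.805, so c = a/β₁ = 5.384/0.805 = 6.688 in.
From the linear strain diagram with ε_cu = 0.003: ε_t = 0.003 (d − c)/c = 0.003 × (29.2 − 6.688)/6.688 = 0.0101.
Since ε_t ≥ 0.005, the section is tension-controlled.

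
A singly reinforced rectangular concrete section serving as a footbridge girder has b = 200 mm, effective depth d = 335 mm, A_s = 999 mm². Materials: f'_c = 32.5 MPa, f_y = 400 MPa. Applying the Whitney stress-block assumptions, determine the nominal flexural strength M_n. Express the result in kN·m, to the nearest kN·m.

T = A_s f_y = 999 × 400 = 399600 N = 399.6 kN.
From C = T: a = T/(0.85 f'_c b) = 399600/(0.85 × 32.5 × 200) = 72.33 mm.
M_n = T(d − a/2) = 399.6 kN × (335 − 36.165) mm = 119.41 kN·m.

M_n ≈ 119 kN·m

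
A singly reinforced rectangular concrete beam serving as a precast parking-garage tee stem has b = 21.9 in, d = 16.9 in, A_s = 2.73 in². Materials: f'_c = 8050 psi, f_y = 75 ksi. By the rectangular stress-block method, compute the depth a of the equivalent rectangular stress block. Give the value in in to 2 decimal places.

a ≈ 1.37 in

T = A_s f_y = 2.73 × 75 = 204.75 kips.
a = T/(0.85 f'_c b) = 204.75/(0.85 × 8.05 × 21.9) = 1.37 in.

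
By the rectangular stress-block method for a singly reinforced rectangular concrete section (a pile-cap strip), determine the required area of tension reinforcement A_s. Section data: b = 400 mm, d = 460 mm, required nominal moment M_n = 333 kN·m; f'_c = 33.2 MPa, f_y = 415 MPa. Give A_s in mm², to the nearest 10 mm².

A_s ≈ 1890 mm²

With M_n = 0.85 f'_c a b (d − a/2), solve the quadratic for a:
a = d − √(d² − 2M_n/(0.85 f'_c b)) = 460 − √(460² − 2 × 333×10⁶/(0.85 × 33.2 × 400)) = 69.36 mm.
A_s = 0.85 f'_c a b / f_y = 0.85 × 33.2 × 69.36 × 400 / 415 = 1886.6 mm².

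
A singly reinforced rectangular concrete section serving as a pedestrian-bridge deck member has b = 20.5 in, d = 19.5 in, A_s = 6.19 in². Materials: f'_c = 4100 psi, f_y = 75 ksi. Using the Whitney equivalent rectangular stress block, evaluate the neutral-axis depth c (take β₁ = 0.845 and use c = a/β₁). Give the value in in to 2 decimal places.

c ≈ 7.69 in

T = A_s f_y = 6.19 × 75 = 464.25 kips.
a = T/(0.85 f'_c b) = 464.25/(0.85 × 4.1 × 20.5) = 6.4982 in.
With β₁ = 0.845, c = a/β₁ = 6.4982/0.845 = 7.69 in.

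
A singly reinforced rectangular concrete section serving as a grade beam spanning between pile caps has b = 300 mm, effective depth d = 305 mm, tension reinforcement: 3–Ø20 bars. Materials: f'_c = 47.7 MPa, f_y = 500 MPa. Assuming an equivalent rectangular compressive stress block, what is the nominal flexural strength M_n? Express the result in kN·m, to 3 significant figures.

A_s = 3 × 314 = 942 mm².
T = A_s f_y = 942 × 500 = 471000 N = 471 kN.
From C = T: a = T/(0.85 f'_c b) = 471000/(0.85 × 47.7 × 300) = 38.72 mm.
M_n = T(d − a/2) = 471 kN × (305 − 19.36) mm = 134.54 kN·m.

M_n ≈ 135 kN·m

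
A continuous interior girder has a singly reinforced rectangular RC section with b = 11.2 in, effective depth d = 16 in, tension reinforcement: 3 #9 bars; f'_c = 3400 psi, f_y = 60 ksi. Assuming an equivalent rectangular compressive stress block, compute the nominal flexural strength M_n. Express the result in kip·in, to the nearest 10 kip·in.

A_s = 3 × 1 = 3 in².
T = A_s f_y = 3 × 60 = 180 kips.
a = T/(0.85 f'_c b) = 180/(0.85 × 3.4 × 11.2) = 5.561 in.
M_n = T(d − a/2) = 180 × (16 − 2.7805) = 2379.5 kip·in.

M_n ≈ 2380 kip·in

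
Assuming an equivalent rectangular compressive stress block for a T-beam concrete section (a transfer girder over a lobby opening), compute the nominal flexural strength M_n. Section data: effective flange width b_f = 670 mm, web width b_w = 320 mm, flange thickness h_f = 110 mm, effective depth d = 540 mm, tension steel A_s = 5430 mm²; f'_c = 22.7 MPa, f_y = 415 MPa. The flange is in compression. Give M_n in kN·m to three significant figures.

Tension: T = A_s f_y = 5430 × 415 = 2253450 N.
Try a within the flange: a = T/(0.85 f'_c b_f) = 2253450/(0.85 × 22.7 × 670) = 174.31 mm.
a = 174.31 > h_f = 110 mm: the block extends into the web. Split into flange-overhang and web parts.
C_f = 0.85 f'_c (b_f − b_w) h_f = 0.85 × 22.7 × (670 − 320) × 110 = 742858 N.
Remaining web compression depth: a_w = (T − C_f)/(0.85 f'_c b_w) = (2253450 − 742858)/(0.85 × 22.7 × 320) = 244.65 mm.
M_n = C_f(d − h_f/2) + (T − C_f)(d − a_w/2) = 742858 × (540 − 55) + 1510592 × (540 − 122.325) = 360.29 + 630.94 = 991.23 × 10⁶ N·mm.
M_n = 991.23 kN·m.

M_n ≈ 991 kN·m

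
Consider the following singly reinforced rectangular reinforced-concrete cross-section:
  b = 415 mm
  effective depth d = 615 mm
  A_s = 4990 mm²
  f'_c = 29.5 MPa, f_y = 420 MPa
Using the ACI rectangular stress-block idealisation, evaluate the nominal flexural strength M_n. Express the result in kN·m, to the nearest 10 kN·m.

T = A_s f_y = 4990 × 420 = 2095800 N = 2095.8 kN.
From C = T: a = T/(0.85 f'_c b) = 2095800/(0.85 × 29.5 × 415) = 201.40 mm.
M_n = T(d − a/2) = 2095.8 kN × (615 − 100.7) mm = 1077.87 kN·m.

M_n ≈ 1080 kN·m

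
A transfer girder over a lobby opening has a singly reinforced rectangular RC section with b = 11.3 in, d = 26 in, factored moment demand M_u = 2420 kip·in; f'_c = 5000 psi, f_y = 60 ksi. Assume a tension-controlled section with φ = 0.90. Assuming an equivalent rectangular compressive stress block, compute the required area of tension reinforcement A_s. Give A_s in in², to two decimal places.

A_s ≈ 1.80 in²

M_n = M_u/φ = 2420/0.90 = 2688.89 kip·in.
From M_n = 0.85 f'_c a b (d − a/2):
a = d − √(d² − 2M_n/(0.85 f'_c b)) = 26 − √(26² − 2 × 2688.89/(0.85 × 5 × 11.3)) = 2.251 in.
A_s = 0.85 f'_c a b / f_y = 0.85 × 5 × 2.251 × 11.3 / 60 = 1.802 in².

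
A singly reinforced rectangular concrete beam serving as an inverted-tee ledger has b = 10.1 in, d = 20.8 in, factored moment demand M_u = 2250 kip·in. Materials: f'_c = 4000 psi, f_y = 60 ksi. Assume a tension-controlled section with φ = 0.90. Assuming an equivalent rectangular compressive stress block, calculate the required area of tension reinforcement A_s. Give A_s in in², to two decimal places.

M_n = M_u/φ = 2250/0.90 = 2500 kip·in.
From M_n = 0.85 f'_c a b (d − a/2):
a = d − √(d² − 2M_n/(0.85 f'_c b)) = 20.8 − √(20.8² − 2 × 2500/(0.85 × 4 × 10.1)) = 3.858 in.
A_s = 0.85 f'_c a b / f_y = 0.85 × 4 × 3.858 × 10.1 / 60 = 2.208 in².

A_s ≈ 2.21 in²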